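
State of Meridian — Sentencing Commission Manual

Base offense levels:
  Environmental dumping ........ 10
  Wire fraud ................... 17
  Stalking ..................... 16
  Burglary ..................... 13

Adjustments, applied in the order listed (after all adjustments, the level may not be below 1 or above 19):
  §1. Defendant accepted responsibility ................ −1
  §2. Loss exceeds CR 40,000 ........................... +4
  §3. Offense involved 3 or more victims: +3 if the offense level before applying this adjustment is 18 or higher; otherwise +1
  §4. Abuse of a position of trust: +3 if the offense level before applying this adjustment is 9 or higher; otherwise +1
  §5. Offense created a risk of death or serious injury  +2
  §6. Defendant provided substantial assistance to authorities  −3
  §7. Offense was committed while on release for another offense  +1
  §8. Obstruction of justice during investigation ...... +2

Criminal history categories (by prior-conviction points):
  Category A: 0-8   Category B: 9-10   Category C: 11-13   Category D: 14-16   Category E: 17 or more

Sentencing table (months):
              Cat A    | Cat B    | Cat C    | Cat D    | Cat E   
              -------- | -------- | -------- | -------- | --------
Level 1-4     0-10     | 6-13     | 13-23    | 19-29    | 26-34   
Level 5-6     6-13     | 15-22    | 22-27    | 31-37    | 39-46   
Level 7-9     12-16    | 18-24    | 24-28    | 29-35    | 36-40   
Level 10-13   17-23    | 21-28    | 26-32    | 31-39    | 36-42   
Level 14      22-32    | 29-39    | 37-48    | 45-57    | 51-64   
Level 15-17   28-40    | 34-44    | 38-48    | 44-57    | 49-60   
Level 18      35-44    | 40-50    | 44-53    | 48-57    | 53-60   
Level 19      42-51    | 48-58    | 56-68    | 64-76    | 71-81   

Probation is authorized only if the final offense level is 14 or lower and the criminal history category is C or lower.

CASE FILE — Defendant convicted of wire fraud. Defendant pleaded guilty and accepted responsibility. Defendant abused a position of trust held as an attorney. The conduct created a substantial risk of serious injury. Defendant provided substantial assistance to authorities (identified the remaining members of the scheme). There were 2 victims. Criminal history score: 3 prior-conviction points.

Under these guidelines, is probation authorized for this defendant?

No

Base offense level for wire fraud: 17.
§1 applies: 17 − 1 = 16.
§2 does not apply.
§4 applies (level before this adjustment is 16 ≥ 9, so +3): 16 + 3 = 19.
§5 applies: 19 + 2 = 21.
§6 applies: 21 − 3 = 18.
Final offense level: 18.
Criminal history: 3 prior points → Category A (0-8).
Level 18 falls in the 18 band.
Grid: Level 18 × Category A = 35-44 months.
Probation check: level 18 > 14 and category A ≤ C → not eligible.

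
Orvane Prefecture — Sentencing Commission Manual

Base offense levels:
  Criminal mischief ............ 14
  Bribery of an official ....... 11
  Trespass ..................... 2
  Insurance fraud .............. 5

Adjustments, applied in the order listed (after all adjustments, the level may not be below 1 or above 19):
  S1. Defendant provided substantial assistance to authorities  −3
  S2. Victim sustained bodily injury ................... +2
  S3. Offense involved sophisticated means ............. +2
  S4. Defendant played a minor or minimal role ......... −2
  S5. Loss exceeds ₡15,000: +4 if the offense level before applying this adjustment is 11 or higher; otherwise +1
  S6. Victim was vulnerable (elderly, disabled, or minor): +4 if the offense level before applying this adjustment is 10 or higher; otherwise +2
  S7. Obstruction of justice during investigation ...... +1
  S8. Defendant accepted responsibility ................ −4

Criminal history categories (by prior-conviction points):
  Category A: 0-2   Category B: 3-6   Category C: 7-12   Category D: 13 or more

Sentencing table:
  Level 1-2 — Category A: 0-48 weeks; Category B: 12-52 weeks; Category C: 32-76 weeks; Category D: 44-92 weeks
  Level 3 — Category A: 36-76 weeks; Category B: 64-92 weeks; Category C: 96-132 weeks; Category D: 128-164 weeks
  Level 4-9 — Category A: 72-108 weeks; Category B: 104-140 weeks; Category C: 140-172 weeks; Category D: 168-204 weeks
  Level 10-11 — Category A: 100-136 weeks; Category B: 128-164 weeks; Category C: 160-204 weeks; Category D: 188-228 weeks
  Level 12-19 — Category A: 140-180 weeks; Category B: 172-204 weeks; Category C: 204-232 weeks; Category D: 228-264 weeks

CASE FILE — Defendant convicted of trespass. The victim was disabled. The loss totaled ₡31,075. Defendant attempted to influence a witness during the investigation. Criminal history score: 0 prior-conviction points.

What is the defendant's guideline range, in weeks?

Base offense level for trespass: 2.
S2 does not apply.
S3 does not apply.
S5 applies (level before this adjustment is 2 < 11, so +1): 2 + 1 = 3.
S6 applies (level before this adjustment is 3 < 10, so +2): 3 + 2 = 5.
S7 applies: 5 + 1 = 6.
Final offense level: 6.
Criminal history: 0 prior points → Category A (0-2).
Level 6 falls in the 4-9 band.
Grid: Level 4-9 × Category A = 72-108 weeks.

72-108 weeks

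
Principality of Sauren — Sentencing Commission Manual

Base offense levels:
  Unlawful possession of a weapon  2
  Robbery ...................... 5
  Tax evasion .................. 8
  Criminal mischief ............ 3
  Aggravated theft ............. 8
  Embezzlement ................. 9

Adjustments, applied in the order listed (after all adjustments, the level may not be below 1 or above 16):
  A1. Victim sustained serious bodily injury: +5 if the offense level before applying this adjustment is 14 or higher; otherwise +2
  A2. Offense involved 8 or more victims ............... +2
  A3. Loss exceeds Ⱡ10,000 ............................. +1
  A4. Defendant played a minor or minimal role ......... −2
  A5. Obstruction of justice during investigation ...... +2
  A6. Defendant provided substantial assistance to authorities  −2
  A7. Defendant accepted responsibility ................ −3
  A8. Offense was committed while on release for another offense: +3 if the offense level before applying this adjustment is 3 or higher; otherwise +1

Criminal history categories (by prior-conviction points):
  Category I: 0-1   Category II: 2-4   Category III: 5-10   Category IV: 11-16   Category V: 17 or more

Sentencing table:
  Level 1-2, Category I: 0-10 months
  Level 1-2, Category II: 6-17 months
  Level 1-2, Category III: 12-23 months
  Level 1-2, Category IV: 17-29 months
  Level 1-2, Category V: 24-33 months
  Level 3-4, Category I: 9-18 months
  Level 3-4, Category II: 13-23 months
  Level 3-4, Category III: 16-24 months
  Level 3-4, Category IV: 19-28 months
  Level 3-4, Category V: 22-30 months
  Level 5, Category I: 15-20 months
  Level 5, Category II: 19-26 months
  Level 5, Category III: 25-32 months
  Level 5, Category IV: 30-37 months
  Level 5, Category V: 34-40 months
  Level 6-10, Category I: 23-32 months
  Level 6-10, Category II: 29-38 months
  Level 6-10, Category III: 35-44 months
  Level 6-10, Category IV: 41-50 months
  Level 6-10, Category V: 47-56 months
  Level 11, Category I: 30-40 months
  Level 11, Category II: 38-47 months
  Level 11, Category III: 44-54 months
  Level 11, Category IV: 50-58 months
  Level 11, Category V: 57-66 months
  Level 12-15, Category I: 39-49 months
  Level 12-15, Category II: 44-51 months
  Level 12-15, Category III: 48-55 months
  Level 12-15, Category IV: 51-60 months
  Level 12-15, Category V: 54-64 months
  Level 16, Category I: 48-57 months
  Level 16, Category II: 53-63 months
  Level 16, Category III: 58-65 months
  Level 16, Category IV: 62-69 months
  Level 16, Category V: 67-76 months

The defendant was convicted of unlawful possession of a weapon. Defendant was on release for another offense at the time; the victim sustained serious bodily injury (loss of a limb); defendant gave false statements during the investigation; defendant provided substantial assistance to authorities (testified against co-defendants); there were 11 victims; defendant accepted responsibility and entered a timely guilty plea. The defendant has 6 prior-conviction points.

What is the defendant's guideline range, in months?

35-44 months

Base offense level for unlawful possession of a weapon: 2.
A1 applies (level before this adjustment is 2 < 14, so +2): 2 + 2 = 4.
A2 applies: 4 + 2 = 6.
A4 does not apply.
A5 applies: 6 + 2 = 8.
A6 applies: 8 − 2 = 6.
A7 applies: 6 − 3 = 3.
A8 applies (level before this adjustment is 3 ≥ 3, so +3): 3 + 3 = 6.
Final offense level: 6.
Criminal history: 6 prior points → Category III (5-10).
Level 6 falls in the 6-10 band.
Grid: Level 6-10 × Category III = 35-44 months.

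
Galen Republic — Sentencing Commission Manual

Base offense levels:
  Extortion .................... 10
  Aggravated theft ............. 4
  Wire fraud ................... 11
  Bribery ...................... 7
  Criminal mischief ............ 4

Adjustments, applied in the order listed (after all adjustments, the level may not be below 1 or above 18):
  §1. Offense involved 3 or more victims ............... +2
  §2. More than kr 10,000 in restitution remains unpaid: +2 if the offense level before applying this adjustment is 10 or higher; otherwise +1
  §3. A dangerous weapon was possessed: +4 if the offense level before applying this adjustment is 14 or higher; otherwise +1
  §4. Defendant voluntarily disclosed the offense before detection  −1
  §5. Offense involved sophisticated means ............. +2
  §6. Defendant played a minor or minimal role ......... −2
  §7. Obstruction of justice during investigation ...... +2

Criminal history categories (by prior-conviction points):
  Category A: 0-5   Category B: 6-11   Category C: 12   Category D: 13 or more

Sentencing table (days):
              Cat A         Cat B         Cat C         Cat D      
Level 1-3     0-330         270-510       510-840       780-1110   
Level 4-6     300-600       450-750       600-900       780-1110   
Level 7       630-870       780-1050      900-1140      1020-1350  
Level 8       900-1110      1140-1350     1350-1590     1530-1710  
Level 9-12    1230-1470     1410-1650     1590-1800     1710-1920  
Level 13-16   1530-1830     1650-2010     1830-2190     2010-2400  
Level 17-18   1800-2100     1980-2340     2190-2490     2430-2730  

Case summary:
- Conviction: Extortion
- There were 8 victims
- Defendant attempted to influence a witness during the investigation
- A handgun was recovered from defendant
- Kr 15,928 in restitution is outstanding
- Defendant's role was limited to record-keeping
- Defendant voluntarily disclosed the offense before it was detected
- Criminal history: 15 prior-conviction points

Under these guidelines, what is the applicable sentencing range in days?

2430-2730 days

Base offense level for extortion: 10.
§1 applies: 10 + 2 = 12.
§2 applies (level before this adjustment is 12 ≥ 10, so +2): 12 + 2 = 14.
§3 applies (level before this adjustment is 14 ≥ 14, so +4): 14 + 4 = 18.
§4 applies: 18 − 1 = 17.
§5 does not apply.
§6 applies: 17 − 2 = 15.
§7 applies: 15 + 2 = 17.
Final offense level: 17.
Criminal history: 15 prior points → Category D (13+).
Level 17 falls in the 17-18 band.
Grid: Level 17-18 × Category D = 2430-2730 days.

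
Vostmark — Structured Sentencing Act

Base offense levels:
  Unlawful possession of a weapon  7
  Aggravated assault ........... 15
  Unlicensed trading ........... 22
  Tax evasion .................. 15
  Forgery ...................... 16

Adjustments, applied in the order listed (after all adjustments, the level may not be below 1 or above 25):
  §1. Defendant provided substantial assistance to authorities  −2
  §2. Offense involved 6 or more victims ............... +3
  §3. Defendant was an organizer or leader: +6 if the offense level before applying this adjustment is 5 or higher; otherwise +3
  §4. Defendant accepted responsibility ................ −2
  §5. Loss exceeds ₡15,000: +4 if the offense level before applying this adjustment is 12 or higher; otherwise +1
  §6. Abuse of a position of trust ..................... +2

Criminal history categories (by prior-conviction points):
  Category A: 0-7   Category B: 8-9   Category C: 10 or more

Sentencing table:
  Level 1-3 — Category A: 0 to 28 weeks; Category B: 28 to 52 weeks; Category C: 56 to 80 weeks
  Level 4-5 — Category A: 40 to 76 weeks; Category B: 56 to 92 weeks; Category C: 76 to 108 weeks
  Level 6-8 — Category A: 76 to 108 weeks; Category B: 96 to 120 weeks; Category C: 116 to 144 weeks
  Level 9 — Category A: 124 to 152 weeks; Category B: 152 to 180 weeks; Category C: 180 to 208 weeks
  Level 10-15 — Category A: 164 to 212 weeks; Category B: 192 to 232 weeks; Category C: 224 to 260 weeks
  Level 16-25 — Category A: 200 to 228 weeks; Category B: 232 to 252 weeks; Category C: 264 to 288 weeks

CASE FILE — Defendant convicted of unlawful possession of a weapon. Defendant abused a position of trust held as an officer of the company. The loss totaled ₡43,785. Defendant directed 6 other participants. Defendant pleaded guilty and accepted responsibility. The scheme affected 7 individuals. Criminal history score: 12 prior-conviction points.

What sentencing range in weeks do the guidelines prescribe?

Base offense level for unlawful possession of a weapon: 7.
§1 does not apply.
§2 applies: 7 + 3 = 10.
§3 applies (level before this adjustment is 10 ≥ 5, so +6): 10 + 6 = 16.
§4 applies: 16 − 2 = 14.
§5 applies (level before this adjustment is 14 ≥ 12, so +4): 14 + 4 = 18.
§6 applies: 18 + 2 = 20.
Final offense level: 20.
Criminal history: 12 prior points → Category C (10+).
Level 20 falls in the 16-25 band.
Grid: Level 16-25 × Category C = 264-288 weeks.

264-288 weeks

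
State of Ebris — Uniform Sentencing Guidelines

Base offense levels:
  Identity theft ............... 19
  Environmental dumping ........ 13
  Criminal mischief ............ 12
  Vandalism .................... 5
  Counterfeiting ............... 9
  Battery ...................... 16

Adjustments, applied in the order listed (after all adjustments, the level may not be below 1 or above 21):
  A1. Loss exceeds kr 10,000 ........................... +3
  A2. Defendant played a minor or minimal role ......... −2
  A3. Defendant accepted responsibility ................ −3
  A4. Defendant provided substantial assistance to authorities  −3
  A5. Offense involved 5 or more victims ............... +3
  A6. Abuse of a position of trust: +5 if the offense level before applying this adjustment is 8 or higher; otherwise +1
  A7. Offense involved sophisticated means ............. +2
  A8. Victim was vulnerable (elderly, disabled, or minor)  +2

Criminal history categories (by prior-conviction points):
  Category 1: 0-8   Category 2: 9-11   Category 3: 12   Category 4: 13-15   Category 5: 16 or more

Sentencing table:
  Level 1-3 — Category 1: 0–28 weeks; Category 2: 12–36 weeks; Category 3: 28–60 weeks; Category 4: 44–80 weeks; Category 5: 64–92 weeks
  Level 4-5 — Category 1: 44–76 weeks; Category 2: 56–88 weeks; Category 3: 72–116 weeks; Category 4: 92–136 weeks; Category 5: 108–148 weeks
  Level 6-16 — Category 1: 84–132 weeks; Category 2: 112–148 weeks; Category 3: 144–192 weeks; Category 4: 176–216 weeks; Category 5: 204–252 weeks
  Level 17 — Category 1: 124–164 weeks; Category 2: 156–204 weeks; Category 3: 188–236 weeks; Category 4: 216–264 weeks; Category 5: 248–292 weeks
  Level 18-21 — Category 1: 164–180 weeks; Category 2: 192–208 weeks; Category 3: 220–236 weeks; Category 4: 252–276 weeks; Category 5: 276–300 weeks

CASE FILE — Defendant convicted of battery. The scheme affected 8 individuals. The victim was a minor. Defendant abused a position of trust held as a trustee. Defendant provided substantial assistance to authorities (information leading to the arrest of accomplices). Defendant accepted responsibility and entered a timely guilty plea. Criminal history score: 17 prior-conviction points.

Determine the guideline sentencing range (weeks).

276-300 weeks

Base offense level for battery: 16.
A3 applies: 16 − 3 = 13.
A4 applies: 13 − 3 = 10.
A5 applies: 10 + 3 = 13.
A6 applies (level before this adjustment is 13 ≥ 8, so +5): 13 + 5 = 18.
A7 does not apply.
A8 applies: 18 + 2 = 20.
Final offense level: 20.
Criminal history: 17 prior points → Category 5 (16+).
Level 20 falls in the 18-21 band.
Grid: Level 18-21 × Category 5 = 276-300 weeks.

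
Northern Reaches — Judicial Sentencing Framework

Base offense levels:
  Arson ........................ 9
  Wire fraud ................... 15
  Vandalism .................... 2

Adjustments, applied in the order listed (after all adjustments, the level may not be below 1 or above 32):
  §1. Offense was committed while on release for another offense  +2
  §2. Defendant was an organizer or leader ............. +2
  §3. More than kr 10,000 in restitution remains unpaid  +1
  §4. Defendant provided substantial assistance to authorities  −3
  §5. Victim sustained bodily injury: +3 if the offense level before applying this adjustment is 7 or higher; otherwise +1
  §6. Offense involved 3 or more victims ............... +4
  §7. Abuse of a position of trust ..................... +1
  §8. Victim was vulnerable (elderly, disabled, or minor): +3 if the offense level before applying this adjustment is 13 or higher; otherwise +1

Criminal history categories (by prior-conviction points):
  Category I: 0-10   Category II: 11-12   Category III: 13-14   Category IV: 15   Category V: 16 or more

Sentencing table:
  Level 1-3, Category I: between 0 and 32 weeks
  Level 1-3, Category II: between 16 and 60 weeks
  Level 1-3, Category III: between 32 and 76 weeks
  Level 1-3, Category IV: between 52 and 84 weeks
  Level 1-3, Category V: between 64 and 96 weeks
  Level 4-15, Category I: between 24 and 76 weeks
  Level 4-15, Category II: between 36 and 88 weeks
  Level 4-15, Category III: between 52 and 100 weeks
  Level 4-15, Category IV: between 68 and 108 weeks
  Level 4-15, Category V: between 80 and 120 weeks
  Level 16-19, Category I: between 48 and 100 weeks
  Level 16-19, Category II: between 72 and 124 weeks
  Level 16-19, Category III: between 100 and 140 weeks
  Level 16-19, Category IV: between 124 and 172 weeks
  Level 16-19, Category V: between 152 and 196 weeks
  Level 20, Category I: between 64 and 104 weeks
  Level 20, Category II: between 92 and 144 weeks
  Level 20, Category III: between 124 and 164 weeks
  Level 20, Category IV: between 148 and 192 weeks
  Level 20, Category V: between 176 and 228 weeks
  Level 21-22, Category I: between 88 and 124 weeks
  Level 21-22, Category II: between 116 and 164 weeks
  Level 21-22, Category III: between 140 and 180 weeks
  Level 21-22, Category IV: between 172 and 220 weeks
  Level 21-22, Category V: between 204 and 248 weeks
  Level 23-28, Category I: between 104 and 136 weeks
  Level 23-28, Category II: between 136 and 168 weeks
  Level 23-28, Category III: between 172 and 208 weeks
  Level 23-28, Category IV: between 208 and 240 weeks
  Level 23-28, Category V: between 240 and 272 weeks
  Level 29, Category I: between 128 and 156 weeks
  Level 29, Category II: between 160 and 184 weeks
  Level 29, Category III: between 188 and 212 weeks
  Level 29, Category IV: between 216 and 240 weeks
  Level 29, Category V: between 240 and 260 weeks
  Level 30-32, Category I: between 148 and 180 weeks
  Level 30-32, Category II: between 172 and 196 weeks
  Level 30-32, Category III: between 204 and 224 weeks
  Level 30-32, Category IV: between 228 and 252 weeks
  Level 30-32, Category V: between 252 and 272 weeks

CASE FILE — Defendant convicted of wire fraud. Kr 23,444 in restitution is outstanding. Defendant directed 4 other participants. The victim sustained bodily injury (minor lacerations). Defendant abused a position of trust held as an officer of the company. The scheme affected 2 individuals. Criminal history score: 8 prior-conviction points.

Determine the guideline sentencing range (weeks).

88-124 weeks

Base offense level for wire fraud: 15.
§2 applies: 15 + 2 = 17.
§3 applies: 17 + 1 = 18.
§4 does not apply.
§5 applies (level before this adjustment is 18 ≥ 7, so +3): 18 + 3 = 21.
§6 does not apply.
§7 applies: 21 + 1 = 22.
§8 does not apply.
Final offense level: 22.
Criminal history: 8 prior points → Category I (0-10).
Level 22 falls in the 21-22 band.
Grid: Level 21-22 × Category I = 88-124 weeks.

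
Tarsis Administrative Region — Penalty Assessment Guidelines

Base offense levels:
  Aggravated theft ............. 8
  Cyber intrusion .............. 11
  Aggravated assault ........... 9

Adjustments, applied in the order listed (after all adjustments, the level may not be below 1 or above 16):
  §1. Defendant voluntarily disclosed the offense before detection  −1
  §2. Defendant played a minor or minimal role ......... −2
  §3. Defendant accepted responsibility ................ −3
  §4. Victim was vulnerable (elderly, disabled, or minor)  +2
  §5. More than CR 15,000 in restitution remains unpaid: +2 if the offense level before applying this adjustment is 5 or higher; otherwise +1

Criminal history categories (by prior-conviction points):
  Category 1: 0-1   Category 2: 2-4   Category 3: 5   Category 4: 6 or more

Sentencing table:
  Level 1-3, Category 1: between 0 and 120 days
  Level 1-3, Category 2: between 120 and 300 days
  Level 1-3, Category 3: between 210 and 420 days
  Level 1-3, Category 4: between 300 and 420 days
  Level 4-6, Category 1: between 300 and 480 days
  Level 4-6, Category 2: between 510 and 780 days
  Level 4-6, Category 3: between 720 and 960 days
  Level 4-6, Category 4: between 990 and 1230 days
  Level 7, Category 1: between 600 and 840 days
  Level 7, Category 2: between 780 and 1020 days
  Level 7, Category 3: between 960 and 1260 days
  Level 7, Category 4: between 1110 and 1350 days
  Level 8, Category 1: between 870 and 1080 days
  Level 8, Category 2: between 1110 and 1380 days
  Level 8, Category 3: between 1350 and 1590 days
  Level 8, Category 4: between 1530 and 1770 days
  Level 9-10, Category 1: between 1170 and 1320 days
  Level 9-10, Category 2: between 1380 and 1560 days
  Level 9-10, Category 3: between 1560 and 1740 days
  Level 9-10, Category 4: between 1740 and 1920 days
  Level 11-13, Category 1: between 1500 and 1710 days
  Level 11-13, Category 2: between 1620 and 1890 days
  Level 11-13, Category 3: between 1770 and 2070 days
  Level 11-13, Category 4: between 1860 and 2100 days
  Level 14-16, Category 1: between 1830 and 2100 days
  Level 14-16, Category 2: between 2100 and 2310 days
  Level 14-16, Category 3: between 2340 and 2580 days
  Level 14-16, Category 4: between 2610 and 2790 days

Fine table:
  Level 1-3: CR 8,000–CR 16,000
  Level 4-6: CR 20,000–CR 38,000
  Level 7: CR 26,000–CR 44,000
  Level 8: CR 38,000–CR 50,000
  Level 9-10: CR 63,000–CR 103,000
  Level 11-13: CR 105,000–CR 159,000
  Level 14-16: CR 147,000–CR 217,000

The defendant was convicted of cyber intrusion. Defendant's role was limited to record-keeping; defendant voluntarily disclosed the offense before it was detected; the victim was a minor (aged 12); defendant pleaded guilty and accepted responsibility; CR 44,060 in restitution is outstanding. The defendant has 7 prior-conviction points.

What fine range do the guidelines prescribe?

Base offense level for cyber intrusion: 11.
§1 applies: 11 − 1 = 10.
§2 applies: 10 − 2 = 8.
§3 applies: 8 − 3 = 5.
§4 applies: 5 + 2 = 7.
§5 applies (level before this adjustment is 7 ≥ 5, so +2): 7 + 2 = 9.
Final offense level: 9.
Level 9 falls in the 9-10 band.
Fine table: Level 9-10 → CR 63,000–CR 103,000.

CR 63,000–CR 103,000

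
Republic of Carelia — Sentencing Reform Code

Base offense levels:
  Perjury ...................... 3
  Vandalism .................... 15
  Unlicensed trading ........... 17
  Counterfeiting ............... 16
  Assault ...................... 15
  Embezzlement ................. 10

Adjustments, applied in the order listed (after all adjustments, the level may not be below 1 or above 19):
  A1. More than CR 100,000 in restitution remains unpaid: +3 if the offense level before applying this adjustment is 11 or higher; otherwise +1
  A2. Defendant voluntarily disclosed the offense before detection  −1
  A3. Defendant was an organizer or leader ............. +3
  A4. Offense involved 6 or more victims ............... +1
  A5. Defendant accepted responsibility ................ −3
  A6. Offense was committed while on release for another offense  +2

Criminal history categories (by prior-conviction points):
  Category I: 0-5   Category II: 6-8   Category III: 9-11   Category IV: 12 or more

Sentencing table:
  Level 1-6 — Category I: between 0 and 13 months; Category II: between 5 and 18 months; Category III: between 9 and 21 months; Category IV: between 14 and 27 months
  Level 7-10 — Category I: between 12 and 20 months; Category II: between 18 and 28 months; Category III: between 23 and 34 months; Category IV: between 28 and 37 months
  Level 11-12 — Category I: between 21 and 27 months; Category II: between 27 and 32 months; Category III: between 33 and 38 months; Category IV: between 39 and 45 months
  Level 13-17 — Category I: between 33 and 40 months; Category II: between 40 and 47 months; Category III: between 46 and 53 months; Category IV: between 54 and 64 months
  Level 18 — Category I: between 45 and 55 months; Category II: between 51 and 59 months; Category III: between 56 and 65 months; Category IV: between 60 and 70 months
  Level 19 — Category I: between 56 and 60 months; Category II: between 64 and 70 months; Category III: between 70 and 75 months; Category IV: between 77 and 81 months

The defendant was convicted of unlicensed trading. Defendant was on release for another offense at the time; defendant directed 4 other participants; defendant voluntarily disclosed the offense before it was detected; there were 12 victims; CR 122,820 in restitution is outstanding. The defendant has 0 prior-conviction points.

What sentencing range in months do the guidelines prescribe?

56-60 months

Base offense level for unlicensed trading: 17.
A1 applies (level before this adjustment is 17 ≥ 11, so +3): 17 + 3 = 20.
A2 applies: 20 − 1 = 19.
A3 applies: 19 + 3 = 22.
A4 applies: 22 + 1 = 23.
A5 does not apply.
A6 applies: 23 + 2 = 25.
Level 25 exceeds the maximum of 19; capped at 19.
Final offense level: 19.
Criminal history: 0 prior points → Category I (0-5).
Level 19 falls in the 19 band.
Grid: Level 19 × Category I = 56-60 months.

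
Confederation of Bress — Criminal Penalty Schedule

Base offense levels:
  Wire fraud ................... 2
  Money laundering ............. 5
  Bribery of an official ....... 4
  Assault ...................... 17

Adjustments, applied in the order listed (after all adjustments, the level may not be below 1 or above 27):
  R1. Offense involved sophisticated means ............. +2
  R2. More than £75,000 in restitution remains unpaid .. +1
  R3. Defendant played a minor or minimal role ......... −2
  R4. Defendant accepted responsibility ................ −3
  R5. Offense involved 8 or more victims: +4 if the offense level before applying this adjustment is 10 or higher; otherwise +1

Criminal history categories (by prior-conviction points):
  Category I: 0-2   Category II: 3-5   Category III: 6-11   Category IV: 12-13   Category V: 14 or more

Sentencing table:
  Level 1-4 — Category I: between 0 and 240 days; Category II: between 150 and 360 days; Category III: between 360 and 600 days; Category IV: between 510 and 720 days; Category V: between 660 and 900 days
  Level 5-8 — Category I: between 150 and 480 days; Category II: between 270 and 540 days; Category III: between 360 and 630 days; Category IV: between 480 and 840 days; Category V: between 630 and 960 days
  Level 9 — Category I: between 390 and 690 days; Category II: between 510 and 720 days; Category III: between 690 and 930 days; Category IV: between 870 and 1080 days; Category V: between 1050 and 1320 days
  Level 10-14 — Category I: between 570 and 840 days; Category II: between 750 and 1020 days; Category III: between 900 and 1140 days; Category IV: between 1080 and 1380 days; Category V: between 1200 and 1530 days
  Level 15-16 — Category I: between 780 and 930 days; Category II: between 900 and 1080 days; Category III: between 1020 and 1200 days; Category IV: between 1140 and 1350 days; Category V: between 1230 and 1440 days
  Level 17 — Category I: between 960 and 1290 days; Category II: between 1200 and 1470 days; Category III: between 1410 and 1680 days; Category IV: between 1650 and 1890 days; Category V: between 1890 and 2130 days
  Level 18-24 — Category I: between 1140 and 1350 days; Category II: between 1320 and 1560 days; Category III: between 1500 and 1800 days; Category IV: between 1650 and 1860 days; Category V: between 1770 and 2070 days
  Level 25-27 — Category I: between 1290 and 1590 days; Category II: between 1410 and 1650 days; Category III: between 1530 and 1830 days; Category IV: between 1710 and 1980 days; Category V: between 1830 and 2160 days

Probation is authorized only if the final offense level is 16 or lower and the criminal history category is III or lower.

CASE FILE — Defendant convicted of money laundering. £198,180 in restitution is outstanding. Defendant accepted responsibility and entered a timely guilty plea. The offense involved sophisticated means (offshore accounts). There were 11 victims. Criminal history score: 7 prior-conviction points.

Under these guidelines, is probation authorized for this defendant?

Yes

Base offense level for money laundering: 5.
R1 applies: 5 + 2 = 7.
R2 applies: 7 + 1 = 8.
R4 applies: 8 − 3 = 5.
R5 applies (level before this adjustment is 5 < 10, so +1): 5 + 1 = 6.
Final offense level: 6.
Criminal history: 7 prior points → Category III (6-11).
Level 6 falls in the 5-8 band.
Grid: Level 5-8 × Category III = 360-630 days.
Probation check: level 6 ≤ 16 and category III ≤ III → eligible.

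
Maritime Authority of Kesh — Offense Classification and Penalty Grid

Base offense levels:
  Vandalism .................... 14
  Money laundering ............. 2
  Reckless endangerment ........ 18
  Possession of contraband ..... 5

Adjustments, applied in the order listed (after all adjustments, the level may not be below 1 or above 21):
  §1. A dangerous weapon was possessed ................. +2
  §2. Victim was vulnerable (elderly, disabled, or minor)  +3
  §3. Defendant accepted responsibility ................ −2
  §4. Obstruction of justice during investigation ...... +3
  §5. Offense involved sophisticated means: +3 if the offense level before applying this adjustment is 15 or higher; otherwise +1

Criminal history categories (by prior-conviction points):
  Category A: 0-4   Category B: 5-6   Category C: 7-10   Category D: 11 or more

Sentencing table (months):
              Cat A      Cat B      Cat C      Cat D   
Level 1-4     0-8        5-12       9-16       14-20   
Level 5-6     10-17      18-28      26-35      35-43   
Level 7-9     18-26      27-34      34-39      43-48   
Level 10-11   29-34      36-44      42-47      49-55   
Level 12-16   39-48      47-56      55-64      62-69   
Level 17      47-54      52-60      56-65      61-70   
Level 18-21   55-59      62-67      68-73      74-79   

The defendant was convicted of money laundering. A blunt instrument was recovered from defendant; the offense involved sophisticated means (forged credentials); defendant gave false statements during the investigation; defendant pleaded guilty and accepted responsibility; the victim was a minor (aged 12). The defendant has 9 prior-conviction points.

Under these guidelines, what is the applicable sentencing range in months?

Base offense level for money laundering: 2.
§1 applies: 2 + 2 = 4.
§2 applies: 4 + 3 = 7.
§3 applies: 7 − 2 = 5.
§4 applies: 5 + 3 = 8.
§5 applies (level before this adjustment is 8 < 15, so +1): 8 + 1 = 9.
Final offense level: 9.
Criminal history: 9 prior points → Category C (7-10).
Level 9 falls in the 7-9 band.
Grid: Level 7-9 × Category C = 34-39 months.

34-39 months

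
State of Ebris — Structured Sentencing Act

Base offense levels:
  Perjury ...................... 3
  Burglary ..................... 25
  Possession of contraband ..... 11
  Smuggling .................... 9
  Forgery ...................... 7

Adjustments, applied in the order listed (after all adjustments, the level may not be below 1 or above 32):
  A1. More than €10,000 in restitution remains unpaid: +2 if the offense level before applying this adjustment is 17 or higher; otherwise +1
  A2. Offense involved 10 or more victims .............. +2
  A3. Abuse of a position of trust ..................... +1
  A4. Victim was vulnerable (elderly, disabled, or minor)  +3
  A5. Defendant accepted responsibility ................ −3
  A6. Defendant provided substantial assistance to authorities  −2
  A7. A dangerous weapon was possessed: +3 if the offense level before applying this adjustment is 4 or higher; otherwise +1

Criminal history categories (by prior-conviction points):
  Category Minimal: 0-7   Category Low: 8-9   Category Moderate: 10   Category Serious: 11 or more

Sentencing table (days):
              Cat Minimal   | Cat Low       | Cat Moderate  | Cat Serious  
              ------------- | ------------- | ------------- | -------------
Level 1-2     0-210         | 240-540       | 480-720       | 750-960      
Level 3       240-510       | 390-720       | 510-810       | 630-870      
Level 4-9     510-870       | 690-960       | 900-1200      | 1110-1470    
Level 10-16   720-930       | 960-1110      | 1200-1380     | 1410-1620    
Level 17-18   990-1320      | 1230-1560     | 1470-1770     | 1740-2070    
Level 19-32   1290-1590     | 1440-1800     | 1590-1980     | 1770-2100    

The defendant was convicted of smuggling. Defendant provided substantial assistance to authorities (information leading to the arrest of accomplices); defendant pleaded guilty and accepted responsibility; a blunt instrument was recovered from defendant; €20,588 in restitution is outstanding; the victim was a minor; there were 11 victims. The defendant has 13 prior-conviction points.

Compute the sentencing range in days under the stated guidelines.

Base offense level for smuggling: 9.
A1 applies (level before this adjustment is 9 < 17, so +1): 9 + 1 = 10.
A2 applies: 10 + 2 = 12.
A3 does not apply.
A4 applies: 12 + 3 = 15.
A5 applies: 15 − 3 = 12.
A6 applies: 12 − 2 = 10.
A7 applies (level before this adjustment is 10 ≥ 4, so +3): 10 + 3 = 13.
Final offense level: 13.
Criminal history: 13 prior points → Category Serious (11+).
Level 13 falls in the 10-16 band.
Grid: Level 10-16 × Category Serious = 1410-1620 days.

1410-1620 days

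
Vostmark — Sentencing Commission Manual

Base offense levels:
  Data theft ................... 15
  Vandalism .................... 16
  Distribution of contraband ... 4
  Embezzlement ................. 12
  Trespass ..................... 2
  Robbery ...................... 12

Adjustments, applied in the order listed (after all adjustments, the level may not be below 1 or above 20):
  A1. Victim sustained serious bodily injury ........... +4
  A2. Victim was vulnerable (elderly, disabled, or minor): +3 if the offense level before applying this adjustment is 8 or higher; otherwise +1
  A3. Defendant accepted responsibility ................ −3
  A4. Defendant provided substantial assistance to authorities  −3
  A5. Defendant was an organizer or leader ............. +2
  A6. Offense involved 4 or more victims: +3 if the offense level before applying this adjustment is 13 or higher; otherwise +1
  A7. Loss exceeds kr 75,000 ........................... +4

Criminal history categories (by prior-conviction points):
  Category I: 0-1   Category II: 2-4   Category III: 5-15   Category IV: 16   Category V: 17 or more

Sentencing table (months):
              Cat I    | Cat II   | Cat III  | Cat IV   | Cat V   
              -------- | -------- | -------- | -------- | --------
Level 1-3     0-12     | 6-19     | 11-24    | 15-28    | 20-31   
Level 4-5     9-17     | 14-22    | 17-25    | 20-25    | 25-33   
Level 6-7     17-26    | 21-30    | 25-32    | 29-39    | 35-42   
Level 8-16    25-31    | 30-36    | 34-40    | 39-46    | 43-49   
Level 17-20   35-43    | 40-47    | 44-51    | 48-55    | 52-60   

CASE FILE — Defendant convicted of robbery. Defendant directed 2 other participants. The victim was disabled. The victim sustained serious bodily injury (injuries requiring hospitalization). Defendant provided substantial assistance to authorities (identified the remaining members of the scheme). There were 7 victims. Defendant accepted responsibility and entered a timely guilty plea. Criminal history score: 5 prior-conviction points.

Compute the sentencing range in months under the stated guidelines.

44-51 months

Base offense level for robbery: 12.
A1 applies: 12 + 4 = 16.
A2 applies (level before this adjustment is 16 ≥ 8, so +3): 16 + 3 = 19.
A3 applies: 19 − 3 = 16.
A4 applies: 16 − 3 = 13.
A5 applies: 13 + 2 = 15.
A6 applies (level before this adjustment is 15 ≥ 13, so +3): 15 + 3 = 18.
Final offense level: 18.
Criminal history: 5 prior points → Category III (5-15).
Level 18 falls in the 17-20 band.
Grid: Level 17-20 × Category III = 44-51 months.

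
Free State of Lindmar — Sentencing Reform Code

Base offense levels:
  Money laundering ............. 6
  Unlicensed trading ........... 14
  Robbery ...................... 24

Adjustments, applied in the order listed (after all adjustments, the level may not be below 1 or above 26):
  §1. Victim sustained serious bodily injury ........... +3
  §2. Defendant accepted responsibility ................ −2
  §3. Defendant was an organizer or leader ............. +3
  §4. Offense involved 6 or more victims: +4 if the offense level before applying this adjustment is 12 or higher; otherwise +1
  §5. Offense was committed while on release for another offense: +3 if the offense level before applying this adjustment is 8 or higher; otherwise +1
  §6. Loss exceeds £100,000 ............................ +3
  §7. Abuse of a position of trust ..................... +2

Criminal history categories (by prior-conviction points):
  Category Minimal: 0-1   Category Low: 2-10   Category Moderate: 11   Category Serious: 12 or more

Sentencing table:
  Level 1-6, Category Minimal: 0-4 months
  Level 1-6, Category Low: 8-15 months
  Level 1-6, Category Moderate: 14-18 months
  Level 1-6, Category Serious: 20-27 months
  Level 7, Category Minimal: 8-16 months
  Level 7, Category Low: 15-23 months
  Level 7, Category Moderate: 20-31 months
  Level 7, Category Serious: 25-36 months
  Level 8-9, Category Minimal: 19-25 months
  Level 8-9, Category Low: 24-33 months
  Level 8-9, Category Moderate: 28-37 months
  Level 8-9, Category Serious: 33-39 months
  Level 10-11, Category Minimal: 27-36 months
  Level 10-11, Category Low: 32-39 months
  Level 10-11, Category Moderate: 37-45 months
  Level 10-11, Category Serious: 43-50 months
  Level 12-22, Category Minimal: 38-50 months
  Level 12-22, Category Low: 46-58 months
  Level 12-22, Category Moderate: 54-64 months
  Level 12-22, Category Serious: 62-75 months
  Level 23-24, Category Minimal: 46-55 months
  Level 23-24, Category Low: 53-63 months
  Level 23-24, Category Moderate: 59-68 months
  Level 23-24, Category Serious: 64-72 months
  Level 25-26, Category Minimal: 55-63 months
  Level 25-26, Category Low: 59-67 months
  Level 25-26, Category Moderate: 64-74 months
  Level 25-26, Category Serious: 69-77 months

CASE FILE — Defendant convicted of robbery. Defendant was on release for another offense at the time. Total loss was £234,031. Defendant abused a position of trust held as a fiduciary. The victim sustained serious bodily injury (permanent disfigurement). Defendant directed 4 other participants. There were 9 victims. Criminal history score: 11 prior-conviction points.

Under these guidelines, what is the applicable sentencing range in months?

Base offense level for robbery: 24.
§1 applies: 24 + 3 = 27.
§2 does not apply.
§3 applies: 27 + 3 = 30.
§4 applies (level before this adjustment is 30 ≥ 12, so +4): 30 + 4 = 34.
§5 applies (level before this adjustment is 34 ≥ 8, so +3): 34 + 3 = 37.
§6 applies: 37 + 3 = 40.
§7 applies: 40 + 2 = 42.
Level 42 exceeds the maximum of 26; capped at 26.
Final offense level: 26.
Criminal history: 11 prior points → Category Moderate (11).
Level 26 falls in the 25-26 band.
Grid: Level 25-26 × Category Moderate = 64-74 months.

64-74 months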